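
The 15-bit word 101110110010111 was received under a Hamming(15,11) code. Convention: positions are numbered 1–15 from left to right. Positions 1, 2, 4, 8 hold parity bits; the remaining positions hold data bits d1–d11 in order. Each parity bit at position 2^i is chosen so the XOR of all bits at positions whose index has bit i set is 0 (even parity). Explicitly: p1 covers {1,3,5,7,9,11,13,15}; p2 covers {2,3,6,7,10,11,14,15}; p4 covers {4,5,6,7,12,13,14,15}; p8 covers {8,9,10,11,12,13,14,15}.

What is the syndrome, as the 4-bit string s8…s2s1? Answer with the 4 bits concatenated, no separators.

1011

s1 (pos 1,3,5,7,9,11,13,15): 1⊕1⊕1⊕1⊕0⊕1⊕1⊕1 = 1
s2 (pos 2,3,6,7,10,11,14,15): 0⊕1⊕0⊕1⊕0⊕1⊕1⊕1 = 1
s4 (pos 4,5,6,7,12,13,14,15): 1⊕1⊕0⊕1⊕0⊕1⊕1⊕1 = 0
s8 (pos 8,9,10,11,12,13,14,15): 1⊕0⊕0⊕1⊕0⊕1⊕1⊕1 = 1
Syndrome s8…s1 = 1011 → error at position 11.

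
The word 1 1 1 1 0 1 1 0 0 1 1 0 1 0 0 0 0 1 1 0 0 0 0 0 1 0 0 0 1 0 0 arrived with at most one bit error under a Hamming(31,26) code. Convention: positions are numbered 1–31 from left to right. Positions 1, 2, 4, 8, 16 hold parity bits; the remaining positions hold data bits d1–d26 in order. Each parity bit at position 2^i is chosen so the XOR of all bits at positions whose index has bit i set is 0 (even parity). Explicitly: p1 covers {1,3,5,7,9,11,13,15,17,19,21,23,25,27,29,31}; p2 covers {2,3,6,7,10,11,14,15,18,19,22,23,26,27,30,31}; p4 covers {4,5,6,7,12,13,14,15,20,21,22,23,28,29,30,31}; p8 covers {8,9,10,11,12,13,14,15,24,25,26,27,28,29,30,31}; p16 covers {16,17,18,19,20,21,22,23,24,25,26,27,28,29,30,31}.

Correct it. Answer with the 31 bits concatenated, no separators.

s1 (pos 1,3,5,7,9,11,13,15,17,19,21,23,25,27,29,31): 1⊕1⊕0⊕1⊕0⊕1⊕1⊕0⊕0⊕1⊕0⊕0⊕1⊕0⊕1⊕0 = 0
s2 (pos 2,3,6,7,10,11,14,15,18,19,22,23,26,27,30,31): 1⊕1⊕1⊕1⊕1⊕1⊕0⊕0⊕1⊕1⊕0⊕0⊕0⊕0⊕0⊕0 = 0
s4 (pos 4,5,6,7,12,13,14,15,20,21,22,23,28,29,30,31): 1⊕0⊕1⊕1⊕0⊕1⊕0⊕0⊕0⊕0⊕0⊕0⊕0⊕1⊕0⊕0 = 1
s8 (pos 8,9,10,11,12,13,14,15,24,25,26,27,28,29,30,31): 0⊕0⊕1⊕1⊕0⊕1⊕0⊕0⊕0⊕1⊕0⊕0⊕0⊕1⊕0⊕0 = 1
s16 (pos 16,17,18,19,20,21,22,23,24,25,26,27,28,29,30,31): 0⊕0⊕1⊕1⊕0⊕0⊕0⊕0⊕0⊕1⊕0⊕0⊕0⊕1⊕0⊕0 = 0
Syndrome s16…s1 = 01100 → error at position 12.
Flip position 12: 1111011001101000011000001000100 → 1111011001111000011000001000100

1111011001111000011000001000100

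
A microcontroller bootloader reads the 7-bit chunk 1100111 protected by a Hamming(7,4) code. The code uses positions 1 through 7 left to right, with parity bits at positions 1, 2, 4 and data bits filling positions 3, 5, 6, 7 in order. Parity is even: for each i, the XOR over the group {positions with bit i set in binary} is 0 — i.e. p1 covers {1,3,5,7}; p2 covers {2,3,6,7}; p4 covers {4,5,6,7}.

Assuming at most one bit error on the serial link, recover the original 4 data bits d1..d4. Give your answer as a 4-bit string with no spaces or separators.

0110

s1 (pos 1,3,5,7): 1⊕0⊕1⊕1 = 1
s2 (pos 2,3,6,7): 1⊕0⊕1⊕1 = 1
s4 (pos 4,5,6,7): 0⊕1⊕1⊕1 = 1
Syndrome s4…s1 = 111 → error at position 7.
Flip position 7: 1100111 → 1100110
Read data bits from positions 3,5,6,7: 0110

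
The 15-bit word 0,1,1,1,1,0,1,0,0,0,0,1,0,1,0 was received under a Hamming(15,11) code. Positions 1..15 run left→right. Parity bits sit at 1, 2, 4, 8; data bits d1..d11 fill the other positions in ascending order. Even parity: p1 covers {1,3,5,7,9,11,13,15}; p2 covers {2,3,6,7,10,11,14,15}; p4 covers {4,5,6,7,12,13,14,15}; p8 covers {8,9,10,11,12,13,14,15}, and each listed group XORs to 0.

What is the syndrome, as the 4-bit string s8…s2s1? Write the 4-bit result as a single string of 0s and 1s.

0101

s1 (pos 1,3,5,7,9,11,13,15): 0⊕1⊕1⊕1⊕0⊕0⊕0⊕0 = 1
s2 (pos 2,3,6,7,10,11,14,15): 1⊕1⊕0⊕1⊕0⊕0⊕1⊕0 = 0
s4 (pos 4,5,6,7,12,13,14,15): 1⊕1⊕0⊕1⊕1⊕0⊕1⊕0 = 1
s8 (pos 8,9,10,11,12,13,14,15): 0⊕0⊕0⊕0⊕1⊕0⊕1⊕0 = 0
Syndrome s8…s1 = 0101 → error at position 5.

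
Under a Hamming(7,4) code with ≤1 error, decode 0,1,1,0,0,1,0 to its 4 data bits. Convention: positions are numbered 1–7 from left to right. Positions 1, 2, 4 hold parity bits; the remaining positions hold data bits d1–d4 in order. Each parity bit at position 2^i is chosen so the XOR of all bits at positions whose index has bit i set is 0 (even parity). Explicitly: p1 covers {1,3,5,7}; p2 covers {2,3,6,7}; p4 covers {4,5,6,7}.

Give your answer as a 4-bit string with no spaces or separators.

1011

s1 (pos 1,3,5,7): 0⊕1⊕0⊕0 = 1
s2 (pos 2,3,6,7): 1⊕1⊕1⊕0 = 1
s4 (pos 4,5,6,7): 0⊕0⊕1⊕0 = 1
Syndrome s4…s1 = 111 → error at position 7.
Flip position 7: 0110010 → 0110011
Read data bits from positions 3,5,6,7: 1011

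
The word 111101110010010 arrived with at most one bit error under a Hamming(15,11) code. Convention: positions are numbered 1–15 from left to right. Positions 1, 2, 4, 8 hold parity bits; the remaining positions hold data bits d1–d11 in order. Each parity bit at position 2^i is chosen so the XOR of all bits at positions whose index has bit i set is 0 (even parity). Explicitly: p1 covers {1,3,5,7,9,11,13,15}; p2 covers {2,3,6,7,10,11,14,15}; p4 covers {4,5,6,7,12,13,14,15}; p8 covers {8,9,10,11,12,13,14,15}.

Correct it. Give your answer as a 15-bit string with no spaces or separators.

111101100010010

s1 (pos 1,3,5,7,9,11,13,15): 1⊕1⊕0⊕1⊕0⊕1⊕0⊕0 = 0
s2 (pos 2,3,6,7,10,11,14,15): 1⊕1⊕1⊕1⊕0⊕1⊕1⊕0 = 0
s4 (pos 4,5,6,7,12,13,14,15): 1⊕0⊕1⊕1⊕0⊕0⊕1⊕0 = 0
s8 (pos 8,9,10,11,12,13,14,15): 1⊕0⊕0⊕1⊕0⊕0⊕1⊕0 = 1
Syndrome s8…s1 = 1000 → error at position 8.
Flip position 8: 111101110010010 → 111101100010010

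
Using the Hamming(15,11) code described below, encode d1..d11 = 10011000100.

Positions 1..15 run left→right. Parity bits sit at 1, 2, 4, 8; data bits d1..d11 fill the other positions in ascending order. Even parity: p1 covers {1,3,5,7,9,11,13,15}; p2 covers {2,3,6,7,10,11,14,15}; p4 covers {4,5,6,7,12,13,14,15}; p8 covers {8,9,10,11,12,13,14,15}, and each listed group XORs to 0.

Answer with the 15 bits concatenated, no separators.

001000101000100

Place data at non-parity positions: p1 p2 1 p4 0 0 1 p8 1 0 0 0 1 0 0
p1 (pos 1,3,5,7,9,11,13,15): XOR of data positions = 1⊕0⊕1⊕1⊕0⊕1⊕0 = 0
p2 (pos 2,3,6,7,10,11,14,15): XOR of data positions = 1⊕0⊕1⊕0⊕0⊕0⊕0 = 0
p4 (pos 4,5,6,7,12,13,14,15): XOR of data positions = 0⊕0⊕1⊕0⊕1⊕0⊕0 = 0
p8 (pos 8,9,10,11,12,13,14,15): XOR of data positions = 1⊕0⊕0⊕0⊕1⊕0⊕0 = 0
Codeword: 001000101000100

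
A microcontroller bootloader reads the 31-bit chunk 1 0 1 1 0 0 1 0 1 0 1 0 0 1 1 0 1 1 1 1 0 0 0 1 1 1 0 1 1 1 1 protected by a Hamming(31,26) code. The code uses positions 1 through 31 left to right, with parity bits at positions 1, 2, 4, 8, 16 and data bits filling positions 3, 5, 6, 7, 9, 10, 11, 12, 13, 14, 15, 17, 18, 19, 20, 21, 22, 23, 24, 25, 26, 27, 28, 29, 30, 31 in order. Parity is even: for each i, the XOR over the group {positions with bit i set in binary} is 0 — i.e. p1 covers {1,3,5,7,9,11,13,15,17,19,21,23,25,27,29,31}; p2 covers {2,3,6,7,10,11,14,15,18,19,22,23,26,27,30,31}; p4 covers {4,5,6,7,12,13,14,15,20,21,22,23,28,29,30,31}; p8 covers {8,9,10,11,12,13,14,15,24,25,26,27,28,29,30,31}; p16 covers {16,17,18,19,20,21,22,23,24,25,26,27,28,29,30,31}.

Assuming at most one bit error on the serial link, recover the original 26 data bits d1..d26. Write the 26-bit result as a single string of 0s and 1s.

s1 (pos 1,3,5,7,9,11,13,15,17,19,21,23,25,27,29,31): 1⊕1⊕0⊕1⊕1⊕1⊕0⊕1⊕1⊕1⊕0⊕0⊕1⊕0⊕1⊕1 = 1
s2 (pos 2,3,6,7,10,11,14,15,18,19,22,23,26,27,30,31): 0⊕1⊕0⊕1⊕0⊕1⊕1⊕1⊕1⊕1⊕0⊕0⊕1⊕0⊕1⊕1 = 0
s4 (pos 4,5,6,7,12,13,14,15,20,21,22,23,28,29,30,31): 1⊕0⊕0⊕1⊕0⊕0⊕1⊕1⊕1⊕0⊕0⊕0⊕1⊕1⊕1⊕1 = 1
s8 (pos 8,9,10,11,12,13,14,15,24,25,26,27,28,29,30,31): 0⊕1⊕0⊕1⊕0⊕0⊕1⊕1⊕1⊕1⊕1⊕0⊕1⊕1⊕1⊕1 = 1
s16 (pos 16,17,18,19,20,21,22,23,24,25,26,27,28,29,30,31): 0⊕1⊕1⊕1⊕1⊕0⊕0⊕0⊕1⊕1⊕1⊕0⊕1⊕1⊕1⊕1 = 1
Syndrome s16…s1 = 11101 → error at position 29.
Flip position 29: 1011001010100110111100011101111 → 1011001010100110111100011101011
Read data bits from positions 3,5,6,7,9,10,11,12,13,14,15,17,18,19,20,21,22,23,24,25,26,27,28,29,30,31: 10011010011111100011101011

10011010011111100011101011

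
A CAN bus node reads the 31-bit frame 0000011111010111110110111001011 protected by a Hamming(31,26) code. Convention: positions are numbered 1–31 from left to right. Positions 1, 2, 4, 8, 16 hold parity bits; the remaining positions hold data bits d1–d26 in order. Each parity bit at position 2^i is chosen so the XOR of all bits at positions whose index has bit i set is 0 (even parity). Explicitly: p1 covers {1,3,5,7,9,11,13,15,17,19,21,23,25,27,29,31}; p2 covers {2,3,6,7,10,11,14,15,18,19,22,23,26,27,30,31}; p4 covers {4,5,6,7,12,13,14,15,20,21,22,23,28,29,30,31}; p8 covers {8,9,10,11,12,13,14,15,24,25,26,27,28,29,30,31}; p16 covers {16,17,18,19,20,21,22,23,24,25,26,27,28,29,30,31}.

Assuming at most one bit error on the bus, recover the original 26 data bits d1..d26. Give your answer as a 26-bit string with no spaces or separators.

s1 (pos 1,3,5,7,9,11,13,15,17,19,21,23,25,27,29,31): 0⊕0⊕0⊕1⊕1⊕0⊕0⊕1⊕1⊕0⊕1⊕1⊕1⊕0⊕0⊕1 = 0
s2 (pos 2,3,6,7,10,11,14,15,18,19,22,23,26,27,30,31): 0⊕0⊕1⊕1⊕1⊕0⊕1⊕1⊕1⊕0⊕0⊕1⊕0⊕0⊕1⊕1 = 1
s4 (pos 4,5,6,7,12,13,14,15,20,21,22,23,28,29,30,31): 0⊕0⊕1⊕1⊕1⊕0⊕1⊕1⊕1⊕1⊕0⊕1⊕1⊕0⊕1⊕1 = 1
s8 (pos 8,9,10,11,12,13,14,15,24,25,26,27,28,29,30,31): 1⊕1⊕1⊕0⊕1⊕0⊕1⊕1⊕1⊕1⊕0⊕0⊕1⊕0⊕1⊕1 = 1
s16 (pos 16,17,18,19,20,21,22,23,24,25,26,27,28,29,30,31): 1⊕1⊕1⊕0⊕1⊕1⊕0⊕1⊕1⊕1⊕0⊕0⊕1⊕0⊕1⊕1 = 1
Syndrome s16…s1 = 11110 → error at position 30.
Flip position 30: 0000011111010111110110111001011 → 0000011111010111110110111001001
Read data bits from positions 3,5,6,7,9,10,11,12,13,14,15,17,18,19,20,21,22,23,24,25,26,27,28,29,30,31: 00111101011110110111001001

00111101011110110111001001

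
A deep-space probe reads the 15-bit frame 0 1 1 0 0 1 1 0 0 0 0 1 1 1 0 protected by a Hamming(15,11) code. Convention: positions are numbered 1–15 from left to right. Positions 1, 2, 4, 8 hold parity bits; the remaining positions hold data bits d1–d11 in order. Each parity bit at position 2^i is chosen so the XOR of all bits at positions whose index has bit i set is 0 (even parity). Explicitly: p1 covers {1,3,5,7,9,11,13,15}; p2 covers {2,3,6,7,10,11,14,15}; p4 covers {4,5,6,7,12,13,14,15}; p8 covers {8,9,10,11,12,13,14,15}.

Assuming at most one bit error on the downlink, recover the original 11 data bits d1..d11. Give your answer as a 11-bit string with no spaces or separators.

s1 (pos 1,3,5,7,9,11,13,15): 0⊕1⊕0⊕1⊕0⊕0⊕1⊕0 = 1
s2 (pos 2,3,6,7,10,11,14,15): 1⊕1⊕1⊕1⊕0⊕0⊕1⊕0 = 1
s4 (pos 4,5,6,7,12,13,14,15): 0⊕0⊕1⊕1⊕1⊕1⊕1⊕0 = 1
s8 (pos 8,9,10,11,12,13,14,15): 0⊕0⊕0⊕0⊕1⊕1⊕1⊕0 = 1
Syndrome s8…s1 = 1111 → error at position 15.
Flip position 15: 011001100001110 → 011001100001111
Read data bits from positions 3,5,6,7,9,10,11,12,13,14,15: 10110001111

10110001111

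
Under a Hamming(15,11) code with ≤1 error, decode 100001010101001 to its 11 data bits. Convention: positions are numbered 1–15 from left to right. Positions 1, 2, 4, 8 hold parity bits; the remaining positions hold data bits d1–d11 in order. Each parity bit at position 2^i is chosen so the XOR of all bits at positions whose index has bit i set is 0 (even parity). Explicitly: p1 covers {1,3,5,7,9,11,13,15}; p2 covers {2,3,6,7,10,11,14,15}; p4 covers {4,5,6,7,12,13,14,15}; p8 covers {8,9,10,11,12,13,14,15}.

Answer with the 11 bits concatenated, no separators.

00000101001

s1 (pos 1,3,5,7,9,11,13,15): 1⊕0⊕0⊕0⊕0⊕0⊕0⊕1 = 0
s2 (pos 2,3,6,7,10,11,14,15): 0⊕0⊕1⊕0⊕1⊕0⊕0⊕1 = 1
s4 (pos 4,5,6,7,12,13,14,15): 0⊕0⊕1⊕0⊕1⊕0⊕0⊕1 = 1
s8 (pos 8,9,10,11,12,13,14,15): 1⊕0⊕1⊕0⊕1⊕0⊕0⊕1 = 0
Syndrome s8…s1 = 0110 → error at position 6.
Flip position 6: 100001010101001 → 100000010101001
Read data bits from positions 3,5,6,7,9,10,11,12,13,14,15: 00000101001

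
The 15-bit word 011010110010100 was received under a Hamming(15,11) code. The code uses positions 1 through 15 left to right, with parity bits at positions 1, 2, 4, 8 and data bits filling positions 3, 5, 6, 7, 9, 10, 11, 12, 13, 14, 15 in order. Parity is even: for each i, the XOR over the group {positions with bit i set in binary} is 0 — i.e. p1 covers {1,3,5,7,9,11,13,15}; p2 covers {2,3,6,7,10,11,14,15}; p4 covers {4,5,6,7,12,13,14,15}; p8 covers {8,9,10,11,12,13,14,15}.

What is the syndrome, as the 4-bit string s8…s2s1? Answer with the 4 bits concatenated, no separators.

1101

s1 (pos 1,3,5,7,9,11,13,15): 0⊕1⊕1⊕1⊕0⊕1⊕1⊕0 = 1
s2 (pos 2,3,6,7,10,11,14,15): 1⊕1⊕0⊕1⊕0⊕1⊕0⊕0 = 0
s4 (pos 4,5,6,7,12,13,14,15): 0⊕1⊕0⊕1⊕0⊕1⊕0⊕0 = 1
s8 (pos 8,9,10,11,12,13,14,15): 1⊕0⊕0⊕1⊕0⊕1⊕0⊕0 = 1
Syndrome s8…s1 = 1101 → error at position 13.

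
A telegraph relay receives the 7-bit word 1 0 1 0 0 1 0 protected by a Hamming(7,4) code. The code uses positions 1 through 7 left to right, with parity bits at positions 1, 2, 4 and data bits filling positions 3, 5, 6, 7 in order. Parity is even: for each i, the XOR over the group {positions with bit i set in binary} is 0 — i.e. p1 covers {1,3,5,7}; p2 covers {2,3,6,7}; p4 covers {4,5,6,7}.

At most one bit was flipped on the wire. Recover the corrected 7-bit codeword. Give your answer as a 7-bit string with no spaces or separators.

s1 (pos 1,3,5,7): 1⊕1⊕0⊕0 = 0
s2 (pos 2,3,6,7): 0⊕1⊕1⊕0 = 0
s4 (pos 4,5,6,7): 0⊕0⊕1⊕0 = 1
Syndrome s4…s1 = 100 → error at position 4.
Flip position 4: 1010010 → 1011010

1011010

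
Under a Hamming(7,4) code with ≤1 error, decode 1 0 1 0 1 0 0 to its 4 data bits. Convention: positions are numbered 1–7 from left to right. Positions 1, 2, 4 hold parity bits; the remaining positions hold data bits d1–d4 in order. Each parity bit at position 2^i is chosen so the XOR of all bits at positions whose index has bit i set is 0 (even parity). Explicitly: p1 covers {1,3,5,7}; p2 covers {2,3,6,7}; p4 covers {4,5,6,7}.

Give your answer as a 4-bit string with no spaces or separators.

1101

s1 (pos 1,3,5,7): 1⊕1⊕1⊕0 = 1
s2 (pos 2,3,6,7): 0⊕1⊕0⊕0 = 1
s4 (pos 4,5,6,7): 0⊕1⊕0⊕0 = 1
Syndrome s4…s1 = 111 → error at position 7.
Flip position 7: 1010100 → 1010101
Read data bits from positions 3,5,6,7: 1101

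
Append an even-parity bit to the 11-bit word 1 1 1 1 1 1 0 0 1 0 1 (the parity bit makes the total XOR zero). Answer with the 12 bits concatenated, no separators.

XOR of the 11 data bits: 1⊕1⊕1⊕1⊕1⊕1⊕0⊕0⊕1⊕0⊕1 = 0
Parity bit = 0 (so all 12 bits XOR to 0).

111111001010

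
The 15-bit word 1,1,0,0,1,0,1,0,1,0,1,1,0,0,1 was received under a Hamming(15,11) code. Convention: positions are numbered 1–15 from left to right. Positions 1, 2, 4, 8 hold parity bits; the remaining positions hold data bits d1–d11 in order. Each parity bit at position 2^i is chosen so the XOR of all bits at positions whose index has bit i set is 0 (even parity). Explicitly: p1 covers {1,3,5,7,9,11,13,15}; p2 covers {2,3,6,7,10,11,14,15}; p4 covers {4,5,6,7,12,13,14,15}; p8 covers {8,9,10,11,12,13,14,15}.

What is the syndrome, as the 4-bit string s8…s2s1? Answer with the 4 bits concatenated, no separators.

0000

s1 (pos 1,3,5,7,9,11,13,15): 1⊕0⊕1⊕1⊕1⊕1⊕0⊕1 = 0
s2 (pos 2,3,6,7,10,11,14,15): 1⊕0⊕0⊕1⊕0⊕1⊕0⊕1 = 0
s4 (pos 4,5,6,7,12,13,14,15): 0⊕1⊕0⊕1⊕1⊕0⊕0⊕1 = 0
s8 (pos 8,9,10,11,12,13,14,15): 0⊕1⊕0⊕1⊕1⊕0⊕0⊕1 = 0
Syndrome s8…s1 = 0000 → no error.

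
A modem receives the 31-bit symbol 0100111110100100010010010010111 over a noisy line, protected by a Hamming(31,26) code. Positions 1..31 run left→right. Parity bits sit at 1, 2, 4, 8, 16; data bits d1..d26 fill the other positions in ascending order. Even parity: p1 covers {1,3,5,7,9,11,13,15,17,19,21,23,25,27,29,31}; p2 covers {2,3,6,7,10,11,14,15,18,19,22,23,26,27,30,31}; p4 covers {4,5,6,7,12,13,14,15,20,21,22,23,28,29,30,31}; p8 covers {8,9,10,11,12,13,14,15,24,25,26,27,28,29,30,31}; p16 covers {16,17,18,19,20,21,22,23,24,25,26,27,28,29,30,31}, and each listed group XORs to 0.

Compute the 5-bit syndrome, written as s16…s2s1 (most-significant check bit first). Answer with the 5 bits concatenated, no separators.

11010

s1 (pos 1,3,5,7,9,11,13,15,17,19,21,23,25,27,29,31): 0⊕0⊕1⊕1⊕1⊕1⊕0⊕0⊕0⊕0⊕1⊕0⊕0⊕1⊕1⊕1 = 0
s2 (pos 2,3,6,7,10,11,14,15,18,19,22,23,26,27,30,31): 1⊕0⊕1⊕1⊕0⊕1⊕1⊕0⊕1⊕0⊕0⊕0⊕0⊕1⊕1⊕1 = 1
s4 (pos 4,5,6,7,12,13,14,15,20,21,22,23,28,29,30,31): 0⊕1⊕1⊕1⊕0⊕0⊕1⊕0⊕0⊕1⊕0⊕0⊕0⊕1⊕1⊕1 = 0
s8 (pos 8,9,10,11,12,13,14,15,24,25,26,27,28,29,30,31): 1⊕1⊕0⊕1⊕0⊕0⊕1⊕0⊕1⊕0⊕0⊕1⊕0⊕1⊕1⊕1 = 1
s16 (pos 16,17,18,19,20,21,22,23,24,25,26,27,28,29,30,31): 0⊕0⊕1⊕0⊕0⊕1⊕0⊕0⊕1⊕0⊕0⊕1⊕0⊕1⊕1⊕1 = 1
Syndrome s16…s1 = 11010 → error at position 26.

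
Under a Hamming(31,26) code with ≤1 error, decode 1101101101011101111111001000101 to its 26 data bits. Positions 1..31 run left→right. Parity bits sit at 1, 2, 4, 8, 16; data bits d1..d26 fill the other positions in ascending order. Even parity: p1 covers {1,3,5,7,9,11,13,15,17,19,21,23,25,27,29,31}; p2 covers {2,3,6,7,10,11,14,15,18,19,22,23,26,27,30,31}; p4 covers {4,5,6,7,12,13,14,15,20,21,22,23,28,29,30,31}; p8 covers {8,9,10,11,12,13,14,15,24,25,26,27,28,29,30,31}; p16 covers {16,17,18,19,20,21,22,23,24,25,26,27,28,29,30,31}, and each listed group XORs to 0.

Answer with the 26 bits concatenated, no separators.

s1 (pos 1,3,5,7,9,11,13,15,17,19,21,23,25,27,29,31): 1⊕0⊕1⊕1⊕0⊕0⊕1⊕0⊕1⊕1⊕1⊕0⊕1⊕0⊕1⊕1 = 0
s2 (pos 2,3,6,7,10,11,14,15,18,19,22,23,26,27,30,31): 1⊕0⊕0⊕1⊕1⊕0⊕1⊕0⊕1⊕1⊕1⊕0⊕0⊕0⊕0⊕1 = 0
s4 (pos 4,5,6,7,12,13,14,15,20,21,22,23,28,29,30,31): 1⊕1⊕0⊕1⊕1⊕1⊕1⊕0⊕1⊕1⊕1⊕0⊕0⊕1⊕0⊕1 = 1
s8 (pos 8,9,10,11,12,13,14,15,24,25,26,27,28,29,30,31): 1⊕0⊕1⊕0⊕1⊕1⊕1⊕0⊕0⊕1⊕0⊕0⊕0⊕1⊕0⊕1 = 0
s16 (pos 16,17,18,19,20,21,22,23,24,25,26,27,28,29,30,31): 1⊕1⊕1⊕1⊕1⊕1⊕1⊕0⊕0⊕1⊕0⊕0⊕0⊕1⊕0⊕1 = 0
Syndrome s16…s1 = 00100 → error at position 4.
Flip position 4: 1101101101011101111111001000101 → 1100101101011101111111001000101
Read data bits from positions 3,5,6,7,9,10,11,12,13,14,15,17,18,19,20,21,22,23,24,25,26,27,28,29,30,31: 01010101110111111001000101

01010101110111111001000101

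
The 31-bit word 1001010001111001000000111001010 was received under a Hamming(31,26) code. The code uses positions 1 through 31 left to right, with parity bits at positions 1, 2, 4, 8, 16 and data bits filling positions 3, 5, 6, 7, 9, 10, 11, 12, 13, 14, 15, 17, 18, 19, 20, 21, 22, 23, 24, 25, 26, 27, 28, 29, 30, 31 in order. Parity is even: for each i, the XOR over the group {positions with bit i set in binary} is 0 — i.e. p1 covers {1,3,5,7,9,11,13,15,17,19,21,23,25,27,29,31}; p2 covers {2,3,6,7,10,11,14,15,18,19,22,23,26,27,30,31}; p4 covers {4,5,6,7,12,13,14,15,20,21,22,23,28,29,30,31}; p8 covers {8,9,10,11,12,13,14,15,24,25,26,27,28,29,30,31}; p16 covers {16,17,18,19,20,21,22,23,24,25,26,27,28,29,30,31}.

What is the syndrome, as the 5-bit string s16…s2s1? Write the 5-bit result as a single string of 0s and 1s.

s1 (pos 1,3,5,7,9,11,13,15,17,19,21,23,25,27,29,31): 1⊕0⊕0⊕0⊕0⊕1⊕1⊕0⊕0⊕0⊕0⊕1⊕1⊕0⊕0⊕0 = 1
s2 (pos 2,3,6,7,10,11,14,15,18,19,22,23,26,27,30,31): 0⊕0⊕1⊕0⊕1⊕1⊕0⊕0⊕0⊕0⊕0⊕1⊕0⊕0⊕1⊕0 = 1
s4 (pos 4,5,6,7,12,13,14,15,20,21,22,23,28,29,30,31): 1⊕0⊕1⊕0⊕1⊕1⊕0⊕0⊕0⊕0⊕0⊕1⊕1⊕0⊕1⊕0 = 1
s8 (pos 8,9,10,11,12,13,14,15,24,25,26,27,28,29,30,31): 0⊕0⊕1⊕1⊕1⊕1⊕0⊕0⊕1⊕1⊕0⊕0⊕1⊕0⊕1⊕0 = 0
s16 (pos 16,17,18,19,20,21,22,23,24,25,26,27,28,29,30,31): 1⊕0⊕0⊕0⊕0⊕0⊕0⊕1⊕1⊕1⊕0⊕0⊕1⊕0⊕1⊕0 = 0
Syndrome s16…s1 = 00111 → error at position 7.

00111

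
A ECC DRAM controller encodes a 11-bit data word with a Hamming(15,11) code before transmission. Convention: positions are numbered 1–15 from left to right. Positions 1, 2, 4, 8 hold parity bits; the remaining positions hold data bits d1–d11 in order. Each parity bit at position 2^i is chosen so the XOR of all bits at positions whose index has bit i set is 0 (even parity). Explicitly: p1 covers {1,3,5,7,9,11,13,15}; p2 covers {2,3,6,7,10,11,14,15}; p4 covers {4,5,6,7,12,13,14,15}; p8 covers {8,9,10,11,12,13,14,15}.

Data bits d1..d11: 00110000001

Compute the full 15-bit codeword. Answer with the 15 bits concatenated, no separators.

Place data at non-parity positions: p1 p2 0 p4 0 1 1 p8 0 0 0 0 0 0 1
p1 (pos 1,3,5,7,9,11,13,15): XOR of data positions = 0⊕0⊕1⊕0⊕0⊕0⊕1 = 0
p2 (pos 2,3,6,7,10,11,14,15): XOR of data positions = 0⊕1⊕1⊕0⊕0⊕0⊕1 = 1
p4 (pos 4,5,6,7,12,13,14,15): XOR of data positions = 0⊕1⊕1⊕0⊕0⊕0⊕1 = 1
p8 (pos 8,9,10,11,12,13,14,15): XOR of data positions = 0⊕0⊕0⊕0⊕0⊕0⊕1 = 1
Codeword: 010101110000001

010101110000001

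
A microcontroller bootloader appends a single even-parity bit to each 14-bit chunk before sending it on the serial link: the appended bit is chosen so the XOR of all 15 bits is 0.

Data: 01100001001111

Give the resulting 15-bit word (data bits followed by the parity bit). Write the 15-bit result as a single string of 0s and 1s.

XOR of the 14 data bits: 0⊕1⊕1⊕0⊕0⊕0⊕0⊕1⊕0⊕0⊕1⊕1⊕1⊕1 = 1
Parity bit = 1 (so all 15 bits XOR to 0).

011000010011111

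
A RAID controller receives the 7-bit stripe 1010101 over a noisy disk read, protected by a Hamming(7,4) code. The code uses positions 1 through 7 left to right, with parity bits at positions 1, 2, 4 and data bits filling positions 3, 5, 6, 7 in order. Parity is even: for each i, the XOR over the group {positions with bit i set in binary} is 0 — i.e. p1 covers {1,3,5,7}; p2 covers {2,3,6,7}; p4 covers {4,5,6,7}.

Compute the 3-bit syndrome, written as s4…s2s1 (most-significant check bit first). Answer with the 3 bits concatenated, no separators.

s1 (pos 1,3,5,7): 1⊕1⊕1⊕1 = 0
s2 (pos 2,3,6,7): 0⊕1⊕0⊕1 = 0
s4 (pos 4,5,6,7): 0⊕1⊕0⊕1 = 0
Syndrome s4…s1 = 000 → no error.

000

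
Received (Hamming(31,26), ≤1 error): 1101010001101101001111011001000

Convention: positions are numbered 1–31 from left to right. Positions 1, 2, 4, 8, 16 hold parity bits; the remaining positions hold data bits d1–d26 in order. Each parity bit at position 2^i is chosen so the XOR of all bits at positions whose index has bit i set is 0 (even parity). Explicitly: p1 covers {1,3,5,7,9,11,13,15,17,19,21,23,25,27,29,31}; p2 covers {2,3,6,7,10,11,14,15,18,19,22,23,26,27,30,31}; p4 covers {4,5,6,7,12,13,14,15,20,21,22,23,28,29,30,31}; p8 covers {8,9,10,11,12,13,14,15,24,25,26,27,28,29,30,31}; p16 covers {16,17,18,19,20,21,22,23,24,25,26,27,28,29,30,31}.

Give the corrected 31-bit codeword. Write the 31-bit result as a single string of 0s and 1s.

s1 (pos 1,3,5,7,9,11,13,15,17,19,21,23,25,27,29,31): 1⊕0⊕0⊕0⊕0⊕1⊕1⊕0⊕0⊕1⊕1⊕0⊕1⊕0⊕0⊕0 = 0
s2 (pos 2,3,6,7,10,11,14,15,18,19,22,23,26,27,30,31): 1⊕0⊕1⊕0⊕1⊕1⊕1⊕0⊕0⊕1⊕1⊕0⊕0⊕0⊕0⊕0 = 1
s4 (pos 4,5,6,7,12,13,14,15,20,21,22,23,28,29,30,31): 1⊕0⊕1⊕0⊕0⊕1⊕1⊕0⊕1⊕1⊕1⊕0⊕1⊕0⊕0⊕0 = 0
s8 (pos 8,9,10,11,12,13,14,15,24,25,26,27,28,29,30,31): 0⊕0⊕1⊕1⊕0⊕1⊕1⊕0⊕1⊕1⊕0⊕0⊕1⊕0⊕0⊕0 = 1
s16 (pos 16,17,18,19,20,21,22,23,24,25,26,27,28,29,30,31): 1⊕0⊕0⊕1⊕1⊕1⊕1⊕0⊕1⊕1⊕0⊕0⊕1⊕0⊕0⊕0 = 0
Syndrome s16…s1 = 01010 → error at position 10.
Flip position 10: 1101010001101101001111011001000 → 1101010000101101001111011001000

1101010000101101001111011001000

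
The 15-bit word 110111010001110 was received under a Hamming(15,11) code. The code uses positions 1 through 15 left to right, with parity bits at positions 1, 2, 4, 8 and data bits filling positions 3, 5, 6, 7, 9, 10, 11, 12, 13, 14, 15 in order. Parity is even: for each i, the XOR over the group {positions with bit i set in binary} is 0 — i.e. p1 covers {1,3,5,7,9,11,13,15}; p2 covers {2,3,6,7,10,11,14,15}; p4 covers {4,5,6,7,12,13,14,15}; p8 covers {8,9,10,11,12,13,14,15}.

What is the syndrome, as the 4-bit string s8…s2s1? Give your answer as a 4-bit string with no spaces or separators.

0011

s1 (pos 1,3,5,7,9,11,13,15): 1⊕0⊕1⊕0⊕0⊕0⊕1⊕0 = 1
s2 (pos 2,3,6,7,10,11,14,15): 1⊕0⊕1⊕0⊕0⊕0⊕1⊕0 = 1
s4 (pos 4,5,6,7,12,13,14,15): 1⊕1⊕1⊕0⊕1⊕1⊕1⊕0 = 0
s8 (pos 8,9,10,11,12,13,14,15): 1⊕0⊕0⊕0⊕1⊕1⊕1⊕0 = 0
Syndrome s8…s1 = 0011 → error at position 3.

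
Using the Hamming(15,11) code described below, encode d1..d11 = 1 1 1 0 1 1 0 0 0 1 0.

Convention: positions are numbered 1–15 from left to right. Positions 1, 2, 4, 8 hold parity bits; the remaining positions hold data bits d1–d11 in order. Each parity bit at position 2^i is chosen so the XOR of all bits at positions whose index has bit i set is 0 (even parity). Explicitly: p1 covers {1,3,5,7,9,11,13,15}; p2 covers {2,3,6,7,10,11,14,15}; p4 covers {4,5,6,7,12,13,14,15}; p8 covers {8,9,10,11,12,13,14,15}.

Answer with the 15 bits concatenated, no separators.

Place data at non-parity positions: p1 p2 1 p4 1 1 0 p8 1 1 0 0 0 1 0
p1 (pos 1,3,5,7,9,11,13,15): XOR of data positions = 1⊕1⊕0⊕1⊕0⊕0⊕0 = 1
p2 (pos 2,3,6,7,10,11,14,15): XOR of data positions = 1⊕1⊕0⊕1⊕0⊕1⊕0 = 0
p4 (pos 4,5,6,7,12,13,14,15): XOR of data positions = 1⊕1⊕0⊕0⊕0⊕1⊕0 = 1
p8 (pos 8,9,10,11,12,13,14,15): XOR of data positions = 1⊕1⊕0⊕0⊕0⊕1⊕0 = 1
Codeword: 101111011100010

101111011100010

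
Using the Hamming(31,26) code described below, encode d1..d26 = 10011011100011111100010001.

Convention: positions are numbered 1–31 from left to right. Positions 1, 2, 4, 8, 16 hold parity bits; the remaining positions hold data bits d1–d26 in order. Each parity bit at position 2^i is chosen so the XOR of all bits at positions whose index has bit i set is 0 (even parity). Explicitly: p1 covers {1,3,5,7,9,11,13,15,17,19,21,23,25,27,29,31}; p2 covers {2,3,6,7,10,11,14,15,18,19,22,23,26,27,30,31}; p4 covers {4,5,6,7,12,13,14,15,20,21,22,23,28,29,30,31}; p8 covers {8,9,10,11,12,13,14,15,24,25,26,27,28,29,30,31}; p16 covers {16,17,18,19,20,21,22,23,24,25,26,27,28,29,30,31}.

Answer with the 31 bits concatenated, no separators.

Place data at non-parity positions: p1 p2 1 p4 0 0 1 p8 1 0 1 1 1 0 0 p16 0 1 1 1 1 1 1 0 0 0 1 0 0 0 1
p1 (pos 1,3,5,7,9,11,13,15,17,19,21,23,25,27,29,31): XOR of data positions = 1⊕0⊕1⊕1⊕1⊕1⊕0⊕0⊕1⊕1⊕1⊕0⊕1⊕0⊕1 = 0
p2 (pos 2,3,6,7,10,11,14,15,18,19,22,23,26,27,30,31): XOR of data positions = 1⊕0⊕1⊕0⊕1⊕0⊕0⊕1⊕1⊕1⊕1⊕0⊕1⊕0⊕1 = 1
p4 (pos 4,5,6,7,12,13,14,15,20,21,22,23,28,29,30,31): XOR of data positions = 0⊕0⊕1⊕1⊕1⊕0⊕0⊕1⊕1⊕1⊕1⊕0⊕0⊕0⊕1 = 0
p8 (pos 8,9,10,11,12,13,14,15,24,25,26,27,28,29,30,31): XOR of data positions = 1⊕0⊕1⊕1⊕1⊕0⊕0⊕0⊕0⊕0⊕1⊕0⊕0⊕0⊕1 = 0
p16 (pos 16,17,18,19,20,21,22,23,24,25,26,27,28,29,30,31): XOR of data positions = 0⊕1⊕1⊕1⊕1⊕1⊕1⊕0⊕0⊕0⊕1⊕0⊕0⊕0⊕1 = 0
Codeword: 0110001010111000011111100010001

0110001010111000011111100010001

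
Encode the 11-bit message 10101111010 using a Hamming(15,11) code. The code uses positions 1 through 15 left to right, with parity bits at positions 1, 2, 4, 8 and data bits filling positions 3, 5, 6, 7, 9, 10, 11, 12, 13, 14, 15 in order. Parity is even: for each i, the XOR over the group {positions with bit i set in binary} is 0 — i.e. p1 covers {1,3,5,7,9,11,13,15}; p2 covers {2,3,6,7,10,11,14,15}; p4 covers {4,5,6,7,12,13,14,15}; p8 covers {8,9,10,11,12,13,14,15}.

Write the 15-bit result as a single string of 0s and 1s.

Place data at non-parity positions: p1 p2 1 p4 0 1 0 p8 1 1 1 1 0 1 0
p1 (pos 1,3,5,7,9,11,13,15): XOR of data positions = 1⊕0⊕0⊕1⊕1⊕0⊕0 = 1
p2 (pos 2,3,6,7,10,11,14,15): XOR of data positions = 1⊕1⊕0⊕1⊕1⊕1⊕0 = 1
p4 (pos 4,5,6,7,12,13,14,15): XOR of data positions = 0⊕1⊕0⊕1⊕0⊕1⊕0 = 1
p8 (pos 8,9,10,11,12,13,14,15): XOR of data positions = 1⊕1⊕1⊕1⊕0⊕1⊕0 = 1
Codeword: 111101011111010

111101011111010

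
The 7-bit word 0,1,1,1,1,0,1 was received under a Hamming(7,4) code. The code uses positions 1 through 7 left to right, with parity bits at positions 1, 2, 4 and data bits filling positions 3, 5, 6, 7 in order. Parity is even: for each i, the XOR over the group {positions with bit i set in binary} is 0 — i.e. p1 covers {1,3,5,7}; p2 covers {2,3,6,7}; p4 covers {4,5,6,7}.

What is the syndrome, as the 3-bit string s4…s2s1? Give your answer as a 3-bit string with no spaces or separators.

s1 (pos 1,3,5,7): 0⊕1⊕1⊕1 = 1
s2 (pos 2,3,6,7): 1⊕1⊕0⊕1 = 1
s4 (pos 4,5,6,7): 1⊕1⊕0⊕1 = 1
Syndrome s4…s1 = 111 → error at position 7.

111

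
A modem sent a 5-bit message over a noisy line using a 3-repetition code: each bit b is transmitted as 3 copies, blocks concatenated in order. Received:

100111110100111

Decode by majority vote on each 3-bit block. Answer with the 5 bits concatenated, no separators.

01101

Block 1 (100): 1 one → 0
Block 2 (111): 3 ones → 1
Block 3 (110): 2 ones → 1
Block 4 (100): 1 one → 0
Block 5 (111): 3 ones → 1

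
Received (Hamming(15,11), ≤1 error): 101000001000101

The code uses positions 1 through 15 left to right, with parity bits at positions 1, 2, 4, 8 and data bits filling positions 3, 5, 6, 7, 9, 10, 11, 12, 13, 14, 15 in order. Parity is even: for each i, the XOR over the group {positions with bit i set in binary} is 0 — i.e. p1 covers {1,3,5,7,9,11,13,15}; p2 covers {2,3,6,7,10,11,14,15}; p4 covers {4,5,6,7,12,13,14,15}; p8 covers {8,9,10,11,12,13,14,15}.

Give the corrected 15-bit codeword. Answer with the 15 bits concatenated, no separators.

s1 (pos 1,3,5,7,9,11,13,15): 1⊕1⊕0⊕0⊕1⊕0⊕1⊕1 = 1
s2 (pos 2,3,6,7,10,11,14,15): 0⊕1⊕0⊕0⊕0⊕0⊕0⊕1 = 0
s4 (pos 4,5,6,7,12,13,14,15): 0⊕0⊕0⊕0⊕0⊕1⊕0⊕1 = 0
s8 (pos 8,9,10,11,12,13,14,15): 0⊕1⊕0⊕0⊕0⊕1⊕0⊕1 = 1
Syndrome s8…s1 = 1001 → error at position 9.
Flip position 9: 101000001000101 → 101000000000101

101000000000101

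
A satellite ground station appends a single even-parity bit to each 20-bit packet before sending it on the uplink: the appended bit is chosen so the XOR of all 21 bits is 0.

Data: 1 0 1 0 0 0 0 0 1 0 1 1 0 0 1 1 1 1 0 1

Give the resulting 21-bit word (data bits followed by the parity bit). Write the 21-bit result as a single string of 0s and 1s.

XOR of the 20 data bits: 1⊕0⊕1⊕0⊕0⊕0⊕0⊕0⊕1⊕0⊕1⊕1⊕0⊕0⊕1⊕1⊕1⊕1⊕0⊕1 = 0
Parity bit = 0 (so all 21 bits XOR to 0).

101000001011001111010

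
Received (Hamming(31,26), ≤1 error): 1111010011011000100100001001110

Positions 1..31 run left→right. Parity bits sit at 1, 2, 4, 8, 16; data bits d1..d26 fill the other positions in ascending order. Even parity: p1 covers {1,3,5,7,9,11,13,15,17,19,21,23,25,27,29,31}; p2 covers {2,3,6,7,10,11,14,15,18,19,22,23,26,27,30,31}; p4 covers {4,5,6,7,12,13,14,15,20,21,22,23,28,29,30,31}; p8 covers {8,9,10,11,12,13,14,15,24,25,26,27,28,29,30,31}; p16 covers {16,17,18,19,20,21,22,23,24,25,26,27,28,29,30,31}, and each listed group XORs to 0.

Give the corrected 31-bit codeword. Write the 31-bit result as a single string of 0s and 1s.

1101010011011000100100001001110

s1 (pos 1,3,5,7,9,11,13,15,17,19,21,23,25,27,29,31): 1⊕1⊕0⊕0⊕1⊕0⊕1⊕0⊕1⊕0⊕0⊕0⊕1⊕0⊕1⊕0 = 1
s2 (pos 2,3,6,7,10,11,14,15,18,19,22,23,26,27,30,31): 1⊕1⊕1⊕0⊕1⊕0⊕0⊕0⊕0⊕0⊕0⊕0⊕0⊕0⊕1⊕0 = 1
s4 (pos 4,5,6,7,12,13,14,15,20,21,22,23,28,29,30,31): 1⊕0⊕1⊕0⊕1⊕1⊕0⊕0⊕1⊕0⊕0⊕0⊕1⊕1⊕1⊕0 = 0
s8 (pos 8,9,10,11,12,13,14,15,24,25,26,27,28,29,30,31): 0⊕1⊕1⊕0⊕1⊕1⊕0⊕0⊕0⊕1⊕0⊕0⊕1⊕1⊕1⊕0 = 0
s16 (pos 16,17,18,19,20,21,22,23,24,25,26,27,28,29,30,31): 0⊕1⊕0⊕0⊕1⊕0⊕0⊕0⊕0⊕1⊕0⊕0⊕1⊕1⊕1⊕0 = 0
Syndrome s16…s1 = 00011 → error at position 3.
Flip position 3: 1111010011011000100100001001110 → 1101010011011000100100001001110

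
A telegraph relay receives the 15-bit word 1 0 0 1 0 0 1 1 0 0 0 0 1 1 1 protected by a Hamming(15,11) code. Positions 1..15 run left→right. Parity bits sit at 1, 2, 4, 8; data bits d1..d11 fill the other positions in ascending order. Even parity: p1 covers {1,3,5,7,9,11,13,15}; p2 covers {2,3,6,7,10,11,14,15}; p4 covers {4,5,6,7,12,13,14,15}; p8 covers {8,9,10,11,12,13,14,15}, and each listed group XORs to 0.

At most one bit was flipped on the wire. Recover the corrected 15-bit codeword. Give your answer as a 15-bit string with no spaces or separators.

s1 (pos 1,3,5,7,9,11,13,15): 1⊕0⊕0⊕1⊕0⊕0⊕1⊕1 = 0
s2 (pos 2,3,6,7,10,11,14,15): 0⊕0⊕0⊕1⊕0⊕0⊕1⊕1 = 1
s4 (pos 4,5,6,7,12,13,14,15): 1⊕0⊕0⊕1⊕0⊕1⊕1⊕1 = 1
s8 (pos 8,9,10,11,12,13,14,15): 1⊕0⊕0⊕0⊕0⊕1⊕1⊕1 = 0
Syndrome s8…s1 = 0110 → error at position 6.
Flip position 6: 100100110000111 → 100101110000111

100101110000111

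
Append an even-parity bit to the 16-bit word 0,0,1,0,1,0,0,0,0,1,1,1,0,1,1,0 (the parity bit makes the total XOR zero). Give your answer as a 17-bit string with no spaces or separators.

XOR of the 16 data bits: 0⊕0⊕1⊕0⊕1⊕0⊕0⊕0⊕0⊕1⊕1⊕1⊕0⊕1⊕1⊕0 = 1
Parity bit = 1 (so all 17 bits XOR to 0).

00101000011101101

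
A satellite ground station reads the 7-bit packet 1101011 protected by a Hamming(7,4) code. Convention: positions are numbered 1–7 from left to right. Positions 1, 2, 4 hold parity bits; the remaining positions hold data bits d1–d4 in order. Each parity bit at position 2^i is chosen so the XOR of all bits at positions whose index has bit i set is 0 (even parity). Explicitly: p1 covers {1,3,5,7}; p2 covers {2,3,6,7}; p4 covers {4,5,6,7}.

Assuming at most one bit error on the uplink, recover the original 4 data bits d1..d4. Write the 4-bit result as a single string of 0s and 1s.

0001

s1 (pos 1,3,5,7): 1⊕0⊕0⊕1 = 0
s2 (pos 2,3,6,7): 1⊕0⊕1⊕1 = 1
s4 (pos 4,5,6,7): 1⊕0⊕1⊕1 = 1
Syndrome s4…s1 = 110 → error at position 6.
Flip position 6: 1101011 → 1101001
Read data bits from positions 3,5,6,7: 0001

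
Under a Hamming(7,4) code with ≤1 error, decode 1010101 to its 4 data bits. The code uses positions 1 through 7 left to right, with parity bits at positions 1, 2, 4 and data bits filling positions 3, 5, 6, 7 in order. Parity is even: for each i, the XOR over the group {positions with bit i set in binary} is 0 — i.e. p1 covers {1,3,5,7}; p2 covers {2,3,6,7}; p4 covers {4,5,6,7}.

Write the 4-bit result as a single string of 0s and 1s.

1101

s1 (pos 1,3,5,7): 1⊕1⊕1⊕1 = 0
s2 (pos 2,3,6,7): 0⊕1⊕0⊕1 = 0
s4 (pos 4,5,6,7): 0⊕1⊕0⊕1 = 0
Syndrome s4…s1 = 000 → no error.
Read data bits from positions 3,5,6,7: 1101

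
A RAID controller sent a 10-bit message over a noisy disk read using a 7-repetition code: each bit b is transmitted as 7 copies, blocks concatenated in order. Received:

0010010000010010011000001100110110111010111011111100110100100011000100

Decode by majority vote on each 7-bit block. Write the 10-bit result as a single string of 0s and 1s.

0000111100

Block 1 (0010010): 2 ones → 0
Block 2 (0000100): 1 one → 0
Block 3 (1001100): 3 ones → 0
Block 4 (0001100): 2 ones → 0
Block 5 (1101101): 5 ones → 1
Block 6 (1101011): 5 ones → 1
Block 7 (1011111): 6 ones → 1
Block 8 (1001101): 4 ones → 1
Block 9 (0010001): 2 ones → 0
Block 10 (1000100): 2 ones → 0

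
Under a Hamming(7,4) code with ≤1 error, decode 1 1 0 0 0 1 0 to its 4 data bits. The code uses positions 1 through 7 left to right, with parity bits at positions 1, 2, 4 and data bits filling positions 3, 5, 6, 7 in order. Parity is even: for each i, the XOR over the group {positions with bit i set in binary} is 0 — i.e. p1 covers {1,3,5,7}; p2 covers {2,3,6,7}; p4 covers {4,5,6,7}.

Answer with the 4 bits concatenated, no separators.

0110

s1 (pos 1,3,5,7): 1⊕0⊕0⊕0 = 1
s2 (pos 2,3,6,7): 1⊕0⊕1⊕0 = 0
s4 (pos 4,5,6,7): 0⊕0⊕1⊕0 = 1
Syndrome s4…s1 = 101 → error at position 5.
Flip position 5: 1100010 → 1100110
Read data bits from positions 3,5,6,7: 0110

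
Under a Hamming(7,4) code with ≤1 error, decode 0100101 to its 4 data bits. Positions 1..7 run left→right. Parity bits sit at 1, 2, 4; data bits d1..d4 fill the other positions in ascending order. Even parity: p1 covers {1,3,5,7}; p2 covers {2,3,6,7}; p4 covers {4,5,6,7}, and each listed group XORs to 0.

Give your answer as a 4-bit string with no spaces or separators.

0101

s1 (pos 1,3,5,7): 0⊕0⊕1⊕1 = 0
s2 (pos 2,3,6,7): 1⊕0⊕0⊕1 = 0
s4 (pos 4,5,6,7): 0⊕1⊕0⊕1 = 0
Syndrome s4…s1 = 000 → no error.
Read data bits from positions 3,5,6,7: 0101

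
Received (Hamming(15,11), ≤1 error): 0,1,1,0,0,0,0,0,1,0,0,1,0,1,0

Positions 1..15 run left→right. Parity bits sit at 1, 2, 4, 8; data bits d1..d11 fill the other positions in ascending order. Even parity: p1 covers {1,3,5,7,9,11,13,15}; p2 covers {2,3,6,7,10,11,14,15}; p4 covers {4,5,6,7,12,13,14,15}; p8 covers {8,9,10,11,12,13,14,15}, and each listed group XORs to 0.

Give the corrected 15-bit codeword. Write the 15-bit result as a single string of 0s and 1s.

s1 (pos 1,3,5,7,9,11,13,15): 0⊕1⊕0⊕0⊕1⊕0⊕0⊕0 = 0
s2 (pos 2,3,6,7,10,11,14,15): 1⊕1⊕0⊕0⊕0⊕0⊕1⊕0 = 1
s4 (pos 4,5,6,7,12,13,14,15): 0⊕0⊕0⊕0⊕1⊕0⊕1⊕0 = 0
s8 (pos 8,9,10,11,12,13,14,15): 0⊕1⊕0⊕0⊕1⊕0⊕1⊕0 = 1
Syndrome s8…s1 = 1010 → error at position 10.
Flip position 10: 011000001001010 → 011000001101010

011000001101010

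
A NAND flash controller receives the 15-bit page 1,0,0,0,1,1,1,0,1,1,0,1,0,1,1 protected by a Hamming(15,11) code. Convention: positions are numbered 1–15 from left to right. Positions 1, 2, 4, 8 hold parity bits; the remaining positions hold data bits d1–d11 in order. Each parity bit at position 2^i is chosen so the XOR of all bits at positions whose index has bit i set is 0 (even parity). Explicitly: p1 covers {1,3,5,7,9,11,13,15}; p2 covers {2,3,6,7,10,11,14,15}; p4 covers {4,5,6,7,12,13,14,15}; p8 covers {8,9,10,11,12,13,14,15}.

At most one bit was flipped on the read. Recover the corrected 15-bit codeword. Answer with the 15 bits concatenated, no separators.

s1 (pos 1,3,5,7,9,11,13,15): 1⊕0⊕1⊕1⊕1⊕0⊕0⊕1 = 1
s2 (pos 2,3,6,7,10,11,14,15): 0⊕0⊕1⊕1⊕1⊕0⊕1⊕1 = 1
s4 (pos 4,5,6,7,12,13,14,15): 0⊕1⊕1⊕1⊕1⊕0⊕1⊕1 = 0
s8 (pos 8,9,10,11,12,13,14,15): 0⊕1⊕1⊕0⊕1⊕0⊕1⊕1 = 1
Syndrome s8…s1 = 1011 → error at position 11.
Flip position 11: 100011101101011 → 100011101111011

100011101111011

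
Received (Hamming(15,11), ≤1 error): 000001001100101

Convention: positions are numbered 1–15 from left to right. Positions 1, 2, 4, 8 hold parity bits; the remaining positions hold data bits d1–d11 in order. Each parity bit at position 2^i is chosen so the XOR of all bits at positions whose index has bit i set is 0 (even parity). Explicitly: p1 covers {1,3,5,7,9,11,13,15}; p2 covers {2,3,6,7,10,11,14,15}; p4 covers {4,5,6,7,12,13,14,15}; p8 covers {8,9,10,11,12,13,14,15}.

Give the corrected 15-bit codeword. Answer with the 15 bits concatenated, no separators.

000001101100101

s1 (pos 1,3,5,7,9,11,13,15): 0⊕0⊕0⊕0⊕1⊕0⊕1⊕1 = 1
s2 (pos 2,3,6,7,10,11,14,15): 0⊕0⊕1⊕0⊕1⊕0⊕0⊕1 = 1
s4 (pos 4,5,6,7,12,13,14,15): 0⊕0⊕1⊕0⊕0⊕1⊕0⊕1 = 1
s8 (pos 8,9,10,11,12,13,14,15): 0⊕1⊕1⊕0⊕0⊕1⊕0⊕1 = 0
Syndrome s8…s1 = 0111 → error at position 7.
Flip position 7: 000001001100101 → 000001101100101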